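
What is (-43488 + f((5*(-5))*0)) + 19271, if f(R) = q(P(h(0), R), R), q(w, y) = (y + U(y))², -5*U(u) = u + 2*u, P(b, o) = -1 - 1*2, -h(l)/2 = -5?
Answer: -24217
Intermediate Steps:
h(l) = 10 (h(l) = -2*(-5) = 10)
P(b, o) = -3 (P(b, o) = -1 - 2 = -3)
U(u) = -3*u/5 (U(u) = -(u + 2*u)/5 = -3*u/5)
q(w, y) = 4*y²/25 (q(w, y) = (y - 3*y/5)² = (2*y/5)² = 4*y²/25)
f(R) = 4*R²/25
(-43488 + f((5*(-5))*0)) + 19271 = (-43488 + 4*((5*(-5))*0)²/25) + 19271 = (-43488 + 4*(-25*0)²/25) + 19271 = (-43488 + (4/25)*0²) + 19271 = (-43488 + (4/25)*0) + 19271 = (-43488 + 0) + 19271 = -43488 + 19271 = -24217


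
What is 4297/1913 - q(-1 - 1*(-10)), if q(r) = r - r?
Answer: 4297/1913 ≈ 2.2462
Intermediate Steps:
q(r) = 0
4297/1913 - q(-1 - 1*(-10)) = 4297/1913 - 1*0 = 4297*(1/1913) + 0 = 4297/1913 + 0 = 4297/1913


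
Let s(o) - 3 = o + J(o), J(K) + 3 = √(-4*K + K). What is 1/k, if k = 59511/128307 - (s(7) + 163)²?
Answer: 42769*I/(2*(-617553057*I + 7270730*√21)) ≈ -3.4527e-5 + 1.8628e-6*I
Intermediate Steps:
J(K) = -3 + √3*√(-K) (J(K) = -3 + √(-4*K + K) = -3 + √(-3*K) = -3 + √3*√(-K))
s(o) = o + √3*√(-o) (s(o) = 3 + (o + (-3 + √3*√(-o))) = 3 + (-3 + o + √3*√(-o)) = o + √3*√(-o))
k = 19837/42769 - (170 + I*√21)² (k = 59511/128307 - ((7 + √3*√(-1*7)) + 163)² = 59511*(1/128307) - ((7 + √3*√(-7)) + 163)² = 19837/42769 - ((7 + √3*(I*√7)) + 163)² = 19837/42769 - ((7 + I*√21) + 163)² = 19837/42769 - (170 + I*√21)² ≈ -28879.0 - 1558.1*I)
1/k = 1/(-1235106114/42769 - 340*I*√21)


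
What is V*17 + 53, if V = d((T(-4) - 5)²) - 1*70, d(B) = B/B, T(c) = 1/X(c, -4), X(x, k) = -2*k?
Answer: -1120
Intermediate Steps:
T(c) = ⅛ (T(c) = 1/(-2*(-4)) = 1/8 = ⅛)
d(B) = 1
V = -69 (V = 1 - 1*70 = 1 - 70 = -69)
V*17 + 53 = -69*17 + 53 = -1173 + 53 = -1120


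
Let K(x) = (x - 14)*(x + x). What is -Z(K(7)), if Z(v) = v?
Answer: 98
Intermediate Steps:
K(x) = 2*x*(-14 + x) (K(x) = (-14 + x)*(2*x) = 2*x*(-14 + x))
-Z(K(7)) = -2*7*(-14 + 7) = -2*7*(-7) = -1*(-98) = 98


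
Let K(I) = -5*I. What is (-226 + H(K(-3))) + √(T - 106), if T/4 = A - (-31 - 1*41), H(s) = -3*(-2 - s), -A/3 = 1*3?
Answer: -175 + √146 ≈ -162.92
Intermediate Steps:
A = -9 (A = -3*3 = -9)
H(s) = 6 + 3*s
T = 252 (T = 4*(-9 - (-31 - 1*41)) = 4*(-9 - (-31 - 41)) = 4*(-9 - 1*(-72)) = 4*(-9 + 72) = 4*63 = 252)
(-226 + H(K(-3))) + √(T - 106) = (-226 + (6 + 3*(-5*(-3)))) + √(252 - 106) = (-226 + (6 + 3*15)) + √146 = (-226 + (6 + 45)) + √146 = (-226 + 51) + √146 = -175 + √146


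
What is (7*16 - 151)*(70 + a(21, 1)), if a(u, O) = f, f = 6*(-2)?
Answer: -2262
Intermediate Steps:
f = -12
a(u, O) = -12
(7*16 - 151)*(70 + a(21, 1)) = (7*16 - 151)*(70 - 12) = (112 - 151)*58 = -39*58 = -2262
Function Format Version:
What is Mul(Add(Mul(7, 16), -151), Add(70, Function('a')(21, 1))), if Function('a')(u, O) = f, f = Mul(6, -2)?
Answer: -2262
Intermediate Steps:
f = -12
Function('a')(u, O) = -12
Mul(Add(Mul(7, 16), -151), Add(70, Function('a')(21, 1))) = Mul(Add(Mul(7, 16), -151), Add(70, -12)) = Mul(Add(112, -151), 58) = Mul(-39, 58) = -2262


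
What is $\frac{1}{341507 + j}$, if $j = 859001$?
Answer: $\frac{1}{1200508} \approx 8.3298 \cdot 10^{-7}$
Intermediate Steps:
$\frac{1}{341507 + j} = \frac{1}{341507 + 859001} = \frac{1}{1200508}$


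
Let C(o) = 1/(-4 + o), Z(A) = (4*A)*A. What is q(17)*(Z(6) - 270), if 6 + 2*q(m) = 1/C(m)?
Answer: -441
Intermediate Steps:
Z(A) = 4*A²
q(m) = -5 + m/2 (q(m) = -3 + 1/(2*(1/(-4 + m))) = -3 + (-4 + m)/2 = -3 + (-2 + m/2) = -5 + m/2)
q(17)*(Z(6) - 270) = (-5 + (½)*17)*(4*6² - 270) = (-5 + 17/2)*(4*36 - 270) = 7*(144 - 270)/2 = (7/2)*(-126) = -441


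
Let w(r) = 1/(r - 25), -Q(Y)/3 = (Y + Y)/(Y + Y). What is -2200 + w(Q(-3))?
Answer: -61601/28 ≈ -2200.0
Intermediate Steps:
Q(Y) = -3 (Q(Y) = -3*(Y + Y)/(Y + Y) = -3*2*Y/(2*Y) = -3*2*Y*1/(2*Y) = -3*1 = -3)
w(r) = 1/(-25 + r)
-2200 + w(Q(-3)) = -2200 + 1/(-25 - 3) = -2200 + 1/(-28) = -2200 - 1/28 = -61601/28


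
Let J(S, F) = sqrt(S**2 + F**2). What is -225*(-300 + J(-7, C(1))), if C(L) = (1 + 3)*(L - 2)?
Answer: 67500 - 225*sqrt(65) ≈ 65686.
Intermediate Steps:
C(L) = -8 + 4*L (C(L) = 4*(-2 + L) = -8 + 4*L)
J(S, F) = sqrt(F**2 + S**2)
-225*(-300 + J(-7, C(1))) = -225*(-300 + sqrt((-8 + 4*1)**2 + (-7)**2)) = -225*(-300 + sqrt((-8 + 4)**2 + 49)) = -225*(-300 + sqrt((-4)**2 + 49)) = -225*(-300 + sqrt(16 + 49)) = -225*(-300 + sqrt(65)) = 67500 - 225*sqrt(65)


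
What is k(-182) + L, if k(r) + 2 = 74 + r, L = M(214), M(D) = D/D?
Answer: -109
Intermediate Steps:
M(D) = 1
L = 1
k(r) = 72 + r (k(r) = -2 + (74 + r) = 72 + r)
k(-182) + L = (72 - 182) + 1 = -110 + 1 = -109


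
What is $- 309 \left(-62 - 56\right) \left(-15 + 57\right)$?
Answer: $1531404$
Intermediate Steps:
$- 309 \left(-62 - 56\right) \left(-15 + 57\right) = - 309 \left(\left(-118\right) 42\right) = \left(-309\right) \left(-4956\right) = 1531404$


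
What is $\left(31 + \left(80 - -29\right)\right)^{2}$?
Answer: $19600$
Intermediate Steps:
$\left(31 + \left(80 - -29\right)\right)^{2} = \left(31 + \left(80 + 29\right)\right)^{2} = \left(31 + 109\right)^{2} = 140^{2} = 19600$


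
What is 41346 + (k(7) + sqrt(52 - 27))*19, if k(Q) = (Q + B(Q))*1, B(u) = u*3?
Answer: 41973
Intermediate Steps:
B(u) = 3*u
k(Q) = 4*Q (k(Q) = (Q + 3*Q)*1 = (4*Q)*1 = 4*Q)
41346 + (k(7) + sqrt(52 - 27))*19 = 41346 + (4*7 + sqrt(52 - 27))*19 = 41346 + (28 + sqrt(25))*19 = 41346 + (28 + 5)*19 = 41346 + 33*19 = 41346 + 627 = 41973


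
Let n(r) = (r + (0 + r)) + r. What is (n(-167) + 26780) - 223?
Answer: 26056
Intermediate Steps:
n(r) = 3*r (n(r) = (r + r) + r = 2*r + r = 3*r)
(n(-167) + 26780) - 223 = (3*(-167) + 26780) - 223 = (-501 + 26780) - 223 = 26279 - 223 = 26056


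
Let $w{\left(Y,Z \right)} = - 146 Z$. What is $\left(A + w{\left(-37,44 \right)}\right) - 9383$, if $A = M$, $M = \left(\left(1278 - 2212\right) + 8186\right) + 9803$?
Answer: $1248$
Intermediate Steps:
$M = 17055$ ($M = \left(\left(1278 - 2212\right) + 8186\right) + 9803 = \left(-934 + 8186\right) + 9803 = 7252 + 9803 = 17055$)
$A = 17055$
$\left(A + w{\left(-37,44 \right)}\right) - 9383 = \left(17055 - 6424\right) - 9383 = 10631 - 9383 = 1248$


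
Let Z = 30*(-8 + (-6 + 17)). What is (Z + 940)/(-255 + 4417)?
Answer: 515/2081 ≈ 0.24748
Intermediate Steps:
Z = 90 (Z = 30*(-8 + 11) = 30*3 = 90)
(Z + 940)/(-255 + 4417) = (90 + 940)/(-255 + 4417) = 1030/4162 = 1030*(1/4162) = 515/2081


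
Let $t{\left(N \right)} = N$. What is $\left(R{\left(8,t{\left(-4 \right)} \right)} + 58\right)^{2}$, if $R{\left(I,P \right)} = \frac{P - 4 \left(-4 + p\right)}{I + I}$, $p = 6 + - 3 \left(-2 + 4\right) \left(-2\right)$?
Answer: $\frac{47089}{16} \approx 2943.1$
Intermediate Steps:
$p = 18$ ($p = 6 + \left(-3\right) 2 \left(-2\right) = 6 - -12 = 6 + 12 = 18$)
$R{\left(I,P \right)} = \frac{-56 + P}{2 I}$ ($R{\left(I,P \right)} = \frac{P - 4 \left(-4 + 18\right)}{I + I} = \frac{P - 56}{2 I} = \left(P - 56\right) \frac{1}{2 I} = \left(-56 + P\right) \frac{1}{2 I} = \frac{-56 + P}{2 I}$)
$\left(R{\left(8,t{\left(-4 \right)} \right)} + 58\right)^{2} = \left(\frac{-56 - 4}{2 \cdot 8} + 58\right)^{2} = \left(\frac{1}{2} \cdot \frac{1}{8} \left(-60\right) + 58\right)^{2} = \left(- \frac{15}{4} + 58\right)^{2} = \left(\frac{217}{4}\right)^{2} = \frac{47089}{16}$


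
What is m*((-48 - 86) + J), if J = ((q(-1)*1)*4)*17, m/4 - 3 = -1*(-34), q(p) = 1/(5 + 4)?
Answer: -168424/9 ≈ -18714.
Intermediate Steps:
q(p) = 1/9
m = 148 (m = 12 + 4*(-1*(-34)) = 12 + 4*34 = 12 + 136 = 148)
J = 68/9 (J = (((1/9)*1)*4)*17 = ((1/9)*4)*17 = (4/9)*17 = 68/9 ≈ 7.5556)
m*((-48 - 86) + J) = 148*((-48 - 86) + 68/9) = 148*(-134 + 68/9) = 148*(-1138/9) = -168424/9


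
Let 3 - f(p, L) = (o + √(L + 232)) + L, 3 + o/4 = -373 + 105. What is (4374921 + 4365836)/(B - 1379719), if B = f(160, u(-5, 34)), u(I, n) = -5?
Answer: -12050243600639/1900612404902 + 8740757*√227/1900612404902 ≈ -6.3401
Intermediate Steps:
o = -1084 (o = -12 + 4*(-373 + 105) = -12 + 4*(-268) = -12 - 1072 = -1084)
f(p, L) = 1087 - L - √(232 + L) (f(p, L) = 3 - ((-1084 + √(L + 232)) + L) = 3 - ((-1084 + √(232 + L)) + L) = 3 - (-1084 + L + √(232 + L)) = 3 + (1084 - L - √(232 + L)) = 1087 - L - √(232 + L))
B = 1092 - √227 (B = 1087 - 1*(-5) - √(232 - 5) = 1087 + 5 - √227 = 1092 - √227 ≈ 1076.9)
(4374921 + 4365836)/(B - 1379719) = (4374921 + 4365836)/((1092 - √227) - 1379719) = 8740757/(-1378627 - √227)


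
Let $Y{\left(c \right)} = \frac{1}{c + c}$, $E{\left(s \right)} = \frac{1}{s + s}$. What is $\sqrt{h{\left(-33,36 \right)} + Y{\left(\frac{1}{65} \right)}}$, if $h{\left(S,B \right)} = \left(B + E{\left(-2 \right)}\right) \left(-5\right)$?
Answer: $\frac{3 i \sqrt{65}}{2} \approx 12.093 i$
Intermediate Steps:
$E{\left(s \right)} = \frac{1}{2 s}$
$h{\left(S,B \right)} = \frac{5}{4} - 5 B$ ($h{\left(S,B \right)} = \left(B + \frac{1}{2 \left(-2\right)}\right) \left(-5\right) = \left(B + \frac{1}{2} \left(- \frac{1}{2}\right)\right) \left(-5\right) = \left(B - \frac{1}{4}\right) \left(-5\right) = \left(- \frac{1}{4} + B\right) \left(-5\right) = \frac{5}{4} - 5 B$)
$Y{\left(c \right)} = \frac{1}{2 c}$
$\sqrt{h{\left(-33,36 \right)} + Y{\left(\frac{1}{65} \right)}} = \sqrt{\left(\frac{5}{4} - 180\right) + \frac{1}{2 \cdot \frac{1}{65}}} = \sqrt{\left(\frac{5}{4} - 180\right) + \frac{\frac{1}{\frac{1}{65}}}{2}} = \sqrt{- \frac{715}{4} + \frac{1}{2} \cdot 65} = \sqrt{- \frac{715}{4} + \frac{65}{2}} = \sqrt{- \frac{585}{4}} = \frac{3 i \sqrt{65}}{2}$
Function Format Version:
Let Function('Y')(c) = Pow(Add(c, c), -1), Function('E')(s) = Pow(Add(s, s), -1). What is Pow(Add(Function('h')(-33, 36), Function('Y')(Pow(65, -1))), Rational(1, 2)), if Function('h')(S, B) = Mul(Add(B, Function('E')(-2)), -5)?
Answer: Mul(Rational(3, 2), I, Pow(65, Rational(1, 2))) ≈ Mul(12.093, I)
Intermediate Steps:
Function('E')(s) = Mul(Rational(1, 2), Pow(s, -1)) (Function('E')(s) = Pow(Mul(2, s), -1) = Mul(Rational(1, 2), Pow(s, -1)))
Function('h')(S, B) = Add(Rational(5, 4), Mul(-5, B)) (Function('h')(S, B) = Mul(Add(B, Mul(Rational(1, 2), Pow(-2, -1))), -5) = Mul(Add(B, Mul(Rational(1, 2), Rational(-1, 2))), -5) = Mul(Add(B, Rational(-1, 4)), -5) = Mul(Add(Rational(-1, 4), B), -5) = Add(Rational(5, 4), Mul(-5, B)))
Function('Y')(c) = Mul(Rational(1, 2), Pow(c, -1)) (Function('Y')(c) = Pow(Mul(2, c), -1) = Mul(Rational(1, 2), Pow(c, -1)))
Pow(Add(Function('h')(-33, 36), Function('Y')(Pow(65, -1))), Rational(1, 2)) = Pow(Add(Add(Rational(5, 4), Mul(-5, 36)), Mul(Rational(1, 2), Pow(Pow(65, -1), -1))), Rational(1, 2)) = Pow(Add(Add(Rational(5, 4), -180), Mul(Rational(1, 2), Pow(Rational(1, 65), -1))), Rational(1, 2)) = Pow(Add(Rational(-715, 4), Mul(Rational(1, 2), 65)), Rational(1, 2)) = Pow(Add(Rational(-715, 4), Rational(65, 2)), Rational(1, 2)) = Pow(Rational(-585, 4), Rational(1, 2)) = Mul(Rational(3, 2), I, Pow(65, Rational(1, 2)))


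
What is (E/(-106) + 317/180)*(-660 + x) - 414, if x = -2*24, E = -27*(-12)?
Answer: 400051/795 ≈ 503.21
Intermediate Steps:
E = 324
x = -48
(E/(-106) + 317/180)*(-660 + x) - 414 = (324/(-106) + 317/180)*(-660 - 48) - 414 = (324*(-1/106) + 317*(1/180))*(-708) - 414 = (-162/53 + 317/180)*(-708) - 414 = -12359/9540*(-708) - 414 = 729181/795 - 414 = 400051/795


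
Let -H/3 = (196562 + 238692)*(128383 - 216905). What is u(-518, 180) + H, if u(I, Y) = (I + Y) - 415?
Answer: 115588663011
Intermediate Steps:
u(I, Y) = -415 + I + Y
H = 115588663764 (H = -3*(196562 + 238692)*(128383 - 216905) = -1305762*(-88522) = -3*(-38529554588) = 115588663764)
u(-518, 180) + H = (-415 - 518 + 180) + 115588663764 = -753 + 115588663764 = 115588663011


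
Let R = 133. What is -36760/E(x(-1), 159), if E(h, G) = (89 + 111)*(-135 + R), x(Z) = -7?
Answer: 919/10 ≈ 91.900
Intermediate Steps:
E(h, G) = -400 (E(h, G) = (89 + 111)*(-135 + 133) = 200*(-2) = -400)
-36760/E(x(-1), 159) = -36760/(-400) = -36760*(-1/400) = 919/10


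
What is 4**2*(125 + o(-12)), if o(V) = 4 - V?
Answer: 2256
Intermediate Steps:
4**2*(125 + o(-12)) = 4**2*(125 + (4 - 1*(-12))) = 16*(125 + (4 + 12)) = 16*(125 + 16) = 16*141 = 2256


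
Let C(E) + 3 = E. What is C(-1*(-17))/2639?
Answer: 2/377 ≈ 0.0053050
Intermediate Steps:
C(E) = -3 + E
C(-1*(-17))/2639 = (-3 - 1*(-17))/2639 = (-3 + 17)*(1/2639) = 14*(1/2639) = 2/377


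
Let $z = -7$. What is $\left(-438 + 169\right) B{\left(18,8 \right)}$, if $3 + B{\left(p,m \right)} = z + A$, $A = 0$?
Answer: $2690$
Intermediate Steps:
$B{\left(p,m \right)} = -10$ ($B{\left(p,m \right)} = -3 + \left(-7 + 0\right) = -3 - 7 = -10$)
$\left(-438 + 169\right) B{\left(18,8 \right)} = \left(-438 + 169\right) \left(-10\right) = \left(-269\right) \left(-10\right) = 2690$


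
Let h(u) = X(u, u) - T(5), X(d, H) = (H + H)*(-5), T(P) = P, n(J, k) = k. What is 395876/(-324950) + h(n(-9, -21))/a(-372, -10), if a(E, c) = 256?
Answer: -17364753/41593600 ≈ -0.41749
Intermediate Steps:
X(d, H) = -10*H (X(d, H) = (2*H)*(-5) = -10*H)
h(u) = -5 - 10*u (h(u) = -10*u - 1*5 = -10*u - 5 = -5 - 10*u)
395876/(-324950) + h(n(-9, -21))/a(-372, -10) = 395876/(-324950) + (-5 - 10*(-21))/256 = 395876*(-1/324950) + (-5 + 210)*(1/256) = -197938/162475 + 205*(1/256) = -197938/162475 + 205/256 = -17364753/41593600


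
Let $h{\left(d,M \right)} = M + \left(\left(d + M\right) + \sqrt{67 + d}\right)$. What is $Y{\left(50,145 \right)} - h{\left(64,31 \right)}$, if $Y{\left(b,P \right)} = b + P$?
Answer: $69 - \sqrt{131} \approx 57.555$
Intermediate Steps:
$Y{\left(b,P \right)} = P + b$
$h{\left(d,M \right)} = d + \sqrt{67 + d} + 2 M$ ($h{\left(d,M \right)} = M + \left(\left(M + d\right) + \sqrt{67 + d}\right) = M + \left(M + d + \sqrt{67 + d}\right) = d + \sqrt{67 + d} + 2 M$)
$Y{\left(50,145 \right)} - h{\left(64,31 \right)} = \left(145 + 50\right) - \left(64 + \sqrt{67 + 64} + 2 \cdot 31\right) = 195 - \left(64 + \sqrt{131} + 62\right) = 195 - \left(126 + \sqrt{131}\right) = 69 - \sqrt{131}$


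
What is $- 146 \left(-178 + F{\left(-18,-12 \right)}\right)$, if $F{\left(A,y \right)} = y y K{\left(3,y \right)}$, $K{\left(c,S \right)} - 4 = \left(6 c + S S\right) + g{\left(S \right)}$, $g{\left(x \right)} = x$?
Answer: $-3211708$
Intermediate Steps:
$K{\left(c,S \right)} = 4 + S + S^{2} + 6 c$ ($K{\left(c,S \right)} = 4 + \left(\left(6 c + S S\right) + S\right) = 4 + \left(\left(6 c + S^{2}\right) + S\right) = 4 + \left(\left(S^{2} + 6 c\right) + S\right) = 4 + \left(S + S^{2} + 6 c\right) = 4 + S + S^{2} + 6 c$)
$F{\left(A,y \right)} = y^{2} \left(22 + y + y^{2}\right)$ ($F{\left(A,y \right)} = y y \left(4 + y + y^{2} + 6 \cdot 3\right) = y^{2} \left(4 + y + y^{2} + 18\right) = y^{2} \left(22 + y + y^{2}\right)$)
$- 146 \left(-178 + F{\left(-18,-12 \right)}\right) = - 146 \left(-178 + \left(-12\right)^{2} \left(22 - 12 + \left(-12\right)^{2}\right)\right) = - 146 \left(-178 + 144 \left(22 - 12 + 144\right)\right) = - 146 \left(-178 + 144 \cdot 154\right) = - 146 \left(-178 + 22176\right) = \left(-146\right) 21998 = -3211708$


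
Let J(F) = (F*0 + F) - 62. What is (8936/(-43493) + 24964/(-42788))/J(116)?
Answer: -122342735/8374403178 ≈ -0.014609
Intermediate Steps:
J(F) = -62 + F (J(F) = (0 + F) - 62 = F - 62 = -62 + F)
(8936/(-43493) + 24964/(-42788))/J(116) = (8936/(-43493) + 24964/(-42788))/(-62 + 116) = (8936*(-1/43493) + 24964*(-1/42788))/54 = (-8936/43493 - 6241/10697)*(1/54) = -367028205/465244621*1/54 = -122342735/8374403178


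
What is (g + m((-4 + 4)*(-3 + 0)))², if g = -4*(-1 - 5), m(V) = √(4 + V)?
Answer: 676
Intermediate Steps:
g = 24 (g = -4*(-6) = 24)
(g + m((-4 + 4)*(-3 + 0)))² = (24 + √(4 + (-4 + 4)*(-3 + 0)))² = (24 + √(4 + 0*(-3)))² = (24 + √(4 + 0))² = (24 + √4)² = (24 + 2)² = 26² = 676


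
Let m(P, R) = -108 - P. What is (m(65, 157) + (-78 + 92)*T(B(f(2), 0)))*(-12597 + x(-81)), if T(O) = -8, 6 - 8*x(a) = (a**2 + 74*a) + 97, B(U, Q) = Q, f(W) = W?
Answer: 14454345/4 ≈ 3.6136e+6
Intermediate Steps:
x(a) = -91/8 - 37*a/4 - a**2/8 (x(a) = 3/4 - ((a**2 + 74*a) + 97)/8 = 3/4 - (97 + a**2 + 74*a)/8 = 3/4 + (-97/8 - 37*a/4 - a**2/8) = -91/8 - 37*a/4 - a**2/8)
(m(65, 157) + (-78 + 92)*T(B(f(2), 0)))*(-12597 + x(-81)) = ((-108 - 1*65) + (-78 + 92)*(-8))*(-12597 + (-91/8 - 37/4*(-81) - 1/8*(-81)**2)) = ((-108 - 65) + 14*(-8))*(-12597 + (-91/8 + 2997/4 - 1/8*6561)) = (-173 - 112)*(-12597 + (-91/8 + 2997/4 - 6561/8)) = -285*(-12597 - 329/4) = -285*(-50717/4) = 14454345/4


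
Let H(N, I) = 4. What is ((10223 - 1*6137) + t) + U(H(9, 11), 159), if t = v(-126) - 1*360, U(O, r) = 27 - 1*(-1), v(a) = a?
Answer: 3628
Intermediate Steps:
U(O, r) = 28 (U(O, r) = 27 + 1 = 28)
t = -486 (t = -126 - 1*360 = -126 - 360 = -486)
((10223 - 1*6137) + t) + U(H(9, 11), 159) = ((10223 - 1*6137) - 486) + 28 = ((10223 - 6137) - 486) + 28 = (4086 - 486) + 28 = 3600 + 28 = 3628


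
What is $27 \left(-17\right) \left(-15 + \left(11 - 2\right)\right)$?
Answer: $2754$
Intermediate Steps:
$27 \left(-17\right) \left(-15 + \left(11 - 2\right)\right) = - 459 \left(-15 + \left(11 - 2\right)\right) = - 459 \left(-15 + 9\right) = \left(-459\right) \left(-6\right) = 2754$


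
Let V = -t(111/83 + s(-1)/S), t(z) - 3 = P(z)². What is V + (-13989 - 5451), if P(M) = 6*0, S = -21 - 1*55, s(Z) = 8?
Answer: -19443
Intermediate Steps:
S = -76 (S = -21 - 55 = -76)
P(M) = 0
t(z) = 3 (t(z) = 3 + 0² = 3 + 0 = 3)
V = -3 (V = -1*3 = -3)
V + (-13989 - 5451) = -3 + (-13989 - 5451) = -3 - 19440 = -19443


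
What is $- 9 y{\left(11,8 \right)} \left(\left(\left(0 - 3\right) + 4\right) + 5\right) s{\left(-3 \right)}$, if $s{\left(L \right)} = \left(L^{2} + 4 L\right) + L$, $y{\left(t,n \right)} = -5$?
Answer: $-1620$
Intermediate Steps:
$s{\left(L \right)} = L^{2} + 5 L$
$- 9 y{\left(11,8 \right)} \left(\left(\left(0 - 3\right) + 4\right) + 5\right) s{\left(-3 \right)} = \left(-9\right) \left(-5\right) \left(\left(\left(0 - 3\right) + 4\right) + 5\right) \left(- 3 \left(5 - 3\right)\right) = 45 \left(\left(-3 + 4\right) + 5\right) \left(\left(-3\right) 2\right) = 45 \left(1 + 5\right) \left(-6\right) = 45 \cdot 6 \left(-6\right) = 45 \left(-36\right) = -1620$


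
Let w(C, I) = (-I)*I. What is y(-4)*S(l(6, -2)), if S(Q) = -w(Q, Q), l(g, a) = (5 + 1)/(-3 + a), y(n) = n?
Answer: -144/25 ≈ -5.7600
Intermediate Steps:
w(C, I) = -I²
l(g, a) = 6/(-3 + a)
S(Q) = Q² (S(Q) = -(-1)*Q² = Q²)
y(-4)*S(l(6, -2)) = -4*36/(-3 - 2)² = -4*(6/(-5))² = -4*(6*(-⅕))² = -4*(-6/5)² = -4*36/25 = -144/25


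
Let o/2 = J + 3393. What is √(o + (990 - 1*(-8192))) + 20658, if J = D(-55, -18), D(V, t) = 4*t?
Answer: 20658 + 4*√989 ≈ 20784.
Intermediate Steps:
J = -72 (J = 4*(-18) = -72)
o = 6642 (o = 2*(-72 + 3393) = 2*3321 = 6642)
√(o + (990 - 1*(-8192))) + 20658 = √(6642 + (990 - 1*(-8192))) + 20658 = √(6642 + (990 + 8192)) + 20658 = √(6642 + 9182) + 20658 = √15824 + 20658 = 4*√989 + 20658 = 20658 + 4*√989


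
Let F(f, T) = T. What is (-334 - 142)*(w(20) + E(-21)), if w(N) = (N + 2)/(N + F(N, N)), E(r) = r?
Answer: 48671/5 ≈ 9734.2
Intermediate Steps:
w(N) = (2 + N)/(2*N) (w(N) = (N + 2)/(N + N) = (2 + N)/((2*N)) = (2 + N)*(1/(2*N)) = (2 + N)/(2*N))
(-334 - 142)*(w(20) + E(-21)) = (-334 - 142)*((½)*(2 + 20)/20 - 21) = -476*((½)*(1/20)*22 - 21) = -476*(11/20 - 21) = -476*(-409/20) = 48671/5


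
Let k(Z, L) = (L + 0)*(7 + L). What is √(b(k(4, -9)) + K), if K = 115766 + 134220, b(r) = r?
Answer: 2*√62501 ≈ 500.00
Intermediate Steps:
k(Z, L) = L*(7 + L)
K = 249986
√(b(k(4, -9)) + K) = √(-9*(7 - 9) + 249986) = √(-9*(-2) + 249986) = √(18 + 249986) = √250004 = 2*√62501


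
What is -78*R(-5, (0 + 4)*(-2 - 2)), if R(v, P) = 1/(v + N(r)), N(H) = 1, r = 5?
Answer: 39/2 ≈ 19.500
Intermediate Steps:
R(v, P) = 1/(1 + v) (R(v, P) = 1/(v + 1) = 1/(1 + v))
-78*R(-5, (0 + 4)*(-2 - 2)) = -78/(1 - 5) = -78/(-4) = -78*(-¼) = 39/2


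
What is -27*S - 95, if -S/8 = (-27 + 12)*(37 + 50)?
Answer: -281975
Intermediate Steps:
S = 10440 (S = -8*(-27 + 12)*(37 + 50) = -(-120)*87 = -8*(-1305) = 10440)
-27*S - 95 = -27*10440 - 95 = -281880 - 95 = -281975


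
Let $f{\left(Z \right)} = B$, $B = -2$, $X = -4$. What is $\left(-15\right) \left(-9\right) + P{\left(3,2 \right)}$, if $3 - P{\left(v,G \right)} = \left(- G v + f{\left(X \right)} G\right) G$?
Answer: $158$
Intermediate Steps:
$f{\left(Z \right)} = -2$
$P{\left(v,G \right)} = 3 - G \left(- 2 G - G v\right)$ ($P{\left(v,G \right)} = 3 - \left(- G v - 2 G\right) G = 3 - \left(- 2 G - G v\right) G = 3 - G \left(- 2 G - G v\right)$)
$\left(-15\right) \left(-9\right) + P{\left(3,2 \right)} = \left(-15\right) \left(-9\right) + \left(3 + 2 \cdot 2^{2} + 3 \cdot 2^{2}\right) = 135 + \left(3 + 2 \cdot 4 + 3 \cdot 4\right) = 135 + \left(3 + 8 + 12\right) = 135 + 23 = 158$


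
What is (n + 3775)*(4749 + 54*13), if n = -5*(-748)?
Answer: 40964265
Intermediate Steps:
n = 3740
(n + 3775)*(4749 + 54*13) = (3740 + 3775)*(4749 + 54*13) = 7515*(4749 + 702) = 7515*5451 = 40964265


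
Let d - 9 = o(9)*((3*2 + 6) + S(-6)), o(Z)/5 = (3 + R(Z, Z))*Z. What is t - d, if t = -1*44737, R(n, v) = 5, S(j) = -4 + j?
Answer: -45466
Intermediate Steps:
o(Z) = 40*Z (o(Z) = 5*((3 + 5)*Z) = 5*(8*Z) = 40*Z)
d = 729 (d = 9 + (40*9)*((3*2 + 6) + (-4 - 6)) = 9 + 360*((6 + 6) - 10) = 9 + 360*(12 - 10) = 9 + 360*2 = 9 + 720 = 729)
t = -44737
t - d = -44737 - 1*729 = -44737 - 729 = -45466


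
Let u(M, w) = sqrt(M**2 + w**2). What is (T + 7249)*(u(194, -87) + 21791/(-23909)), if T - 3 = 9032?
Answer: -354844644/23909 + 16284*sqrt(45205) ≈ 3.4474e+6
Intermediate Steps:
T = 9035 (T = 3 + 9032 = 9035)
(T + 7249)*(u(194, -87) + 21791/(-23909)) = (9035 + 7249)*(sqrt(194**2 + (-87)**2) + 21791/(-23909)) = 16284*(sqrt(37636 + 7569) + 21791*(-1/23909)) = 16284*(sqrt(45205) - 21791/23909) = 16284*(-21791/23909 + sqrt(45205)) = -354844644/23909 + 16284*sqrt(45205)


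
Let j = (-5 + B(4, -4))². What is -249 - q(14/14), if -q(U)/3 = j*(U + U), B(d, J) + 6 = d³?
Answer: 16605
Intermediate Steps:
B(d, J) = -6 + d³
j = 2809 (j = (-5 + (-6 + 4³))² = (-5 + (-6 + 64))² = (-5 + 58)² = 53² = 2809)
q(U) = -16854*U (q(U) = -8427*(U + U) = -8427*2*U = -16854*U)
-249 - q(14/14) = -249 - (-16854)*14/14 = -249 - (-16854)*14*(1/14) = -249 - (-16854) = -249 - 1*(-16854) = -249 + 16854 = 16605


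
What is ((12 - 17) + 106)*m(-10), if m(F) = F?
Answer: -1010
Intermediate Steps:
((12 - 17) + 106)*m(-10) = ((12 - 17) + 106)*(-10) = (-5 + 106)*(-10) = 101*(-10) = -1010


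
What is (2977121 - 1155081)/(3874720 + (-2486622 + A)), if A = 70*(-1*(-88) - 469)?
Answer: 455510/340357 ≈ 1.3383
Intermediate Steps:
A = -26670 (A = 70*(88 - 469) = 70*(-381) = -26670)
(2977121 - 1155081)/(3874720 + (-2486622 + A)) = (2977121 - 1155081)/(3874720 + (-2486622 - 26670)) = 1822040/(3874720 - 2513292) = 1822040/1361428 = 1822040*(1/1361428) = 455510/340357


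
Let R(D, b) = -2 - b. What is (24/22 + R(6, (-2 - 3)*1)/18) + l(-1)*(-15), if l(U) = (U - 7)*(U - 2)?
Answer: -23677/66 ≈ -358.74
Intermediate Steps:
l(U) = (-7 + U)*(-2 + U)
(24/22 + R(6, (-2 - 3)*1)/18) + l(-1)*(-15) = (24/22 + (-2 - (-2 - 3))/18) + (14 + (-1)² - 9*(-1))*(-15) = (24*(1/22) + (-2 - (-5))*(1/18)) + (14 + 1 + 9)*(-15) = (12/11 + (-2 - 1*(-5))*(1/18)) + 24*(-15) = (12/11 + (-2 + 5)*(1/18)) - 360 = (12/11 + 3*(1/18)) - 360 = (12/11 + ⅙) - 360 = 83/66 - 360 = -23677/66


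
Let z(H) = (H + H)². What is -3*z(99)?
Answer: -117612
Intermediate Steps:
z(H) = 4*H² (z(H) = (2*H)² = 4*H²)
-3*z(99) = -12*99² = -12*9801 = -3*39204 = -117612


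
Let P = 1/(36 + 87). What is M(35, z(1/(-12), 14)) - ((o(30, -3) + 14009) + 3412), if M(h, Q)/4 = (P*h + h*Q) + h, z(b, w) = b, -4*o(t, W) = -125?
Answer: -8522807/492 ≈ -17323.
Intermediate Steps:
o(t, W) = 125/4 (o(t, W) = -¼*(-125) = 125/4)
P = 1/123 ≈ 0.0081301
M(h, Q) = 496*h/123 + 4*Q*h (M(h, Q) = 4*((h/123 + h*Q) + h) = 4*((h/123 + Q*h) + h) = 4*(124*h/123 + Q*h) = 496*h/123 + 4*Q*h)
M(35, z(1/(-12), 14)) - ((o(30, -3) + 14009) + 3412) = (4/123)*35*(124 + 123/(-12)) - ((125/4 + 14009) + 3412) = (4/123)*35*(124 + 123*(-1/12)) - (56161/4 + 3412) = (4/123)*35*(124 - 41/4) - 1*69809/4 = (4/123)*35*(455/4) - 69809/4 = 15925/123 - 69809/4 = -8522807/492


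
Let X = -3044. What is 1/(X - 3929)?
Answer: -1/6973 ≈ -0.00014341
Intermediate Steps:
1/(X - 3929) = 1/(-3044 - 3929) = 1/(-6973) = -1/6973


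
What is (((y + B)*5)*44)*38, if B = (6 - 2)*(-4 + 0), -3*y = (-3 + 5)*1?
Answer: -418000/3 ≈ -1.3933e+5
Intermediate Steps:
y = -⅔ (y = -(-3 + 5)/3 = -2/3 = -⅓*2 = -⅔ ≈ -0.66667)
B = -16 (B = 4*(-4) = -16)
(((y + B)*5)*44)*38 = (((-⅔ - 16)*5)*44)*38 = (-50/3*5*44)*38 = -250/3*44*38 = -11000/3*38 = -418000/3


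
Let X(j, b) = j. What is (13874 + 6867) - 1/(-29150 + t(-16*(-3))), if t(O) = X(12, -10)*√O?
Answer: 8811975519929/424857794 + 12*√3/212428897 ≈ 20741.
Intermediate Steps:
t(O) = 12*√O
(13874 + 6867) - 1/(-29150 + t(-16*(-3))) = (13874 + 6867) - 1/(-29150 + 12*√(-16*(-3))) = 20741 - 1/(-29150 + 12*√48) = 20741 - 1/(-29150 + 12*(4*√3)) = 20741 - 1/(-29150 + 48*√3)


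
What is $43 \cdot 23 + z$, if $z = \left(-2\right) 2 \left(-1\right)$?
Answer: $993$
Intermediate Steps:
$z = 4$ ($z = \left(-4\right) \left(-1\right) = 4$)
$43 \cdot 23 + z = 43 \cdot 23 + 4 = 989 + 4 = 993$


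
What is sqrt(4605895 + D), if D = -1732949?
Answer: sqrt(2872946) ≈ 1695.0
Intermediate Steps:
sqrt(4605895 + D) = sqrt(4605895 - 1732949) = sqrt(2872946)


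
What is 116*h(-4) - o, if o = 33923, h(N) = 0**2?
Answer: -33923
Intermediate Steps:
h(N) = 0
116*h(-4) - o = 116*0 - 1*33923 = 0 - 33923 = -33923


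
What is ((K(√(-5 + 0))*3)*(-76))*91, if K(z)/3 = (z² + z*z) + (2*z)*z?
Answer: 1244880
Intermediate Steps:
K(z) = 12*z² (K(z) = 3*((z² + z*z) + (2*z)*z) = 3*((z² + z²) + 2*z²) = 3*(2*z² + 2*z²) = 3*(4*z²) = 12*z²)
((K(√(-5 + 0))*3)*(-76))*91 = (((12*(√(-5 + 0))²)*3)*(-76))*91 = (((12*(√(-5))²)*3)*(-76))*91 = (((12*(I*√5)²)*3)*(-76))*91 = (((12*(-5))*3)*(-76))*91 = (-60*3*(-76))*91 = -180*(-76)*91 = 13680*91 = 1244880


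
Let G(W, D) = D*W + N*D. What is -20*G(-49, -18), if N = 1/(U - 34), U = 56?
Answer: -193860/11 ≈ -17624.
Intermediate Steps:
N = 1/22 (N = 1/(56 - 34) = 1/22 ≈ 0.045455)
G(W, D) = D/22 + D*W (G(W, D) = D*W + D/22 = D/22 + D*W)
-20*G(-49, -18) = -(-360)*(1/22 - 49) = -(-360)*(-1077)/22 = -20*9693/11 = -193860/11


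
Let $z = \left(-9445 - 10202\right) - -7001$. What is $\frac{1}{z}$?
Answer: $- \frac{1}{12646} \approx -7.9076 \cdot 10^{-5}$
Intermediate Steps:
$z = -12646$ ($z = -19647 + 7001 = -12646$)
$\frac{1}{z} = \frac{1}{-12646} = - \frac{1}{12646}$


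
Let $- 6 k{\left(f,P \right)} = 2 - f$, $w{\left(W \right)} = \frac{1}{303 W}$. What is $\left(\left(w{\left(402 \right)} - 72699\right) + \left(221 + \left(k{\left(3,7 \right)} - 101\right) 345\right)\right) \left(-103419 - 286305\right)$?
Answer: $\frac{848661780231368}{20301} \approx 4.1804 \cdot 10^{10}$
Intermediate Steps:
$w{\left(W \right)} = \frac{1}{303 W}$
$k{\left(f,P \right)} = - \frac{1}{3} + \frac{f}{6}$ ($k{\left(f,P \right)} = - \frac{2 - f}{6} = - \frac{1}{3} + \frac{f}{6}$)
$\left(\left(w{\left(402 \right)} - 72699\right) + \left(221 + \left(k{\left(3,7 \right)} - 101\right) 345\right)\right) \left(-103419 - 286305\right) = \left(\left(\frac{1}{303 \cdot 402} - 72699\right) + \left(221 + \left(\left(- \frac{1}{3} + \frac{1}{6} \cdot 3\right) - 101\right) 345\right)\right) \left(-103419 - 286305\right) = \left(\left(\frac{1}{303} \cdot \frac{1}{402} - 72699\right) + \left(221 + \left(\left(- \frac{1}{3} + \frac{1}{2}\right) - 101\right) 345\right)\right) \left(-389724\right) = \left(\left(\frac{1}{121806} - 72699\right) + \left(221 + \left(\frac{1}{6} - 101\right) 345\right)\right) \left(-389724\right) = \left(- \frac{8855174393}{121806} + \left(221 - \frac{69575}{2}\right)\right) \left(-389724\right) = \left(- \frac{8855174393}{121806} - \frac{69133}{2}\right) \left(-389724\right) = \left(- \frac{6532790746}{60903}\right) \left(-389724\right) = \frac{848661780231368}{20301}$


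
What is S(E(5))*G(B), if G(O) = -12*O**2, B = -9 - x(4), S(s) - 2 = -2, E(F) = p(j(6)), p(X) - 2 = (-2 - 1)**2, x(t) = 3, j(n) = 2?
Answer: 0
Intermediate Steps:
p(X) = 11 (p(X) = 2 + (-2 - 1)**2 = 2 + (-3)**2 = 2 + 9 = 11)
E(F) = 11
S(s) = 0 (S(s) = 2 - 2 = 0)
B = -12 (B = -9 - 1*3 = -9 - 3 = -12)
S(E(5))*G(B) = 0*(-12*(-12)**2) = 0*(-12*144) = 0*(-1728) = 0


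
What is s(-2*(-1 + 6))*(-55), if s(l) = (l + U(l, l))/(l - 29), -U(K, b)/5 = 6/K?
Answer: -385/39 ≈ -9.8718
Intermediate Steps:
U(K, b) = -30/K
s(l) = (l - 30/l)/(-29 + l) (s(l) = (l - 30/l)/(l - 29) = (l - 30/l)/(-29 + l))
s(-2*(-1 + 6))*(-55) = ((-30 + (-2*(-1 + 6))**2)/(((-2*(-1 + 6)))*(-29 - 2*(-1 + 6))))*(-55) = ((-30 + (-2*5)**2)/(((-2*5))*(-29 - 2*5)))*(-55) = ((-30 + (-10)**2)/((-10)*(-29 - 10)))*(-55) = -1/10*(-30 + 100)/(-39)*(-55) = -1/10*(-1/39)*70*(-55) = (7/39)*(-55) = -385/39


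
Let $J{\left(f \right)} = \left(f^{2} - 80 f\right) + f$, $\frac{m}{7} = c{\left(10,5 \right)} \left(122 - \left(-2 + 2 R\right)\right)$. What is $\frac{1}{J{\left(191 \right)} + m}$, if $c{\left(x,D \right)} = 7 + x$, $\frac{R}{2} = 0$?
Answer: $\frac{1}{36148} \approx 2.7664 \cdot 10^{-5}$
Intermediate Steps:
$R = 0$ ($R = 2 \cdot 0 = 0$)
$m = 14756$ ($m = 7 \left(7 + 10\right) \left(122 + \left(\left(-2\right) 0 + 2\right)\right) = 7 \cdot 17 \left(122 + \left(0 + 2\right)\right) = 7 \cdot 17 \left(122 + 2\right) = 7 \cdot 17 \cdot 124 = 7 \cdot 2108 = 14756$)
$J{\left(f \right)} = f^{2} - 79 f$
$\frac{1}{J{\left(191 \right)} + m} = \frac{1}{191 \left(-79 + 191\right) + 14756} = \frac{1}{191 \cdot 112 + 14756} = \frac{1}{21392 + 14756} = \frac{1}{36148}$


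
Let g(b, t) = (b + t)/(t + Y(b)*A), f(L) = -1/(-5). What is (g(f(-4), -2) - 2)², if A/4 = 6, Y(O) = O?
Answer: 1369/196 ≈ 6.9847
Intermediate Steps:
A = 24 (A = 4*6 = 24)
f(L) = ⅕ (f(L) = -1*(-⅕) = ⅕)
g(b, t) = (b + t)/(t + 24*b) (g(b, t) = (b + t)/(t + b*24) = (b + t)/(t + 24*b))
(g(f(-4), -2) - 2)² = ((⅕ - 2)/(-2 + 24*(⅕)) - 2)² = (-9/5/(-2 + 24/5) - 2)² = (-9/5/(14/5) - 2)² = ((5/14)*(-9/5) - 2)² = (-9/14 - 2)² = (-37/14)² = 1369/196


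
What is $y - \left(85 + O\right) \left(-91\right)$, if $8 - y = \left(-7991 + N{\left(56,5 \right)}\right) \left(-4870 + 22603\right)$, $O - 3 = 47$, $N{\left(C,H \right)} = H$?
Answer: $141628031$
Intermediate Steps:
$O = 50$ ($O = 3 + 47 = 50$)
$y = 141615746$ ($y = 8 - \left(-7991 + 5\right) \left(-4870 + 22603\right) = 8 - \left(-7986\right) 17733 = 8 - -141615738 = 8 + 141615738 = 141615746$)
$y - \left(85 + O\right) \left(-91\right) = 141615746 - \left(85 + 50\right) \left(-91\right) = 141615746 - 135 \left(-91\right) = 141615746 - -12285 = 141615746 + 12285 = 141628031$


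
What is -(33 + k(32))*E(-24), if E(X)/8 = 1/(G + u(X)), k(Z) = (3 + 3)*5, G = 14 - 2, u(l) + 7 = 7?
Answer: -42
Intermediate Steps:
u(l) = 0 (u(l) = -7 + 7 = 0)
G = 12
k(Z) = 30 (k(Z) = 6*5 = 30)
E(X) = 2/3 (E(X) = 8/(12 + 0) = 8/12 = 8*(1/12) = 2/3)
-(33 + k(32))*E(-24) = -(33 + 30)*2/3 = -63*2/3 = -1*42 = -42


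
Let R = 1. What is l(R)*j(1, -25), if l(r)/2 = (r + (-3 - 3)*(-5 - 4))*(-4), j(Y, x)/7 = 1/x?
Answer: 616/5 ≈ 123.20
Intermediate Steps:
j(Y, x) = 7/x
l(r) = -432 - 8*r (l(r) = 2*((r + (-3 - 3)*(-5 - 4))*(-4)) = 2*((r - 6*(-9))*(-4)) = 2*((r + 54)*(-4)) = 2*((54 + r)*(-4)) = 2*(-216 - 4*r) = -432 - 8*r)
l(R)*j(1, -25) = (-432 - 8*1)*(7/(-25)) = (-432 - 8)*(7*(-1/25)) = -440*(-7/25) = 616/5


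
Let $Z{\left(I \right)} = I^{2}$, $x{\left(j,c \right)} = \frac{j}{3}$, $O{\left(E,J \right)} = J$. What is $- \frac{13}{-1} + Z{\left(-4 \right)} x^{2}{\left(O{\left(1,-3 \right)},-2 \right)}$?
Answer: $29$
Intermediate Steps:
$x{\left(j,c \right)} = \frac{j}{3}$ ($x{\left(j,c \right)} = j \frac{1}{3} = \frac{j}{3}$)
$- \frac{13}{-1} + Z{\left(-4 \right)} x^{2}{\left(O{\left(1,-3 \right)},-2 \right)} = - \frac{13}{-1} + \left(-4\right)^{2} \left(\frac{1}{3} \left(-3\right)\right)^{2} = \left(-13\right) \left(-1\right) + 16 \left(-1\right)^{2} = 13 + 16 \cdot 1 = 13 + 16 = 29$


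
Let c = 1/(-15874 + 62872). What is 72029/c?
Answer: 3385218942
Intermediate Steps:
c = 1/46998 ≈ 2.1277e-5
72029/c = 72029/(1/46998) = 72029*46998 = 3385218942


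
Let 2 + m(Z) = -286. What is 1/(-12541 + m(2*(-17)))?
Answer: -1/12829 ≈ -7.7948e-5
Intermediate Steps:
m(Z) = -288 (m(Z) = -2 - 286 = -288)
1/(-12541 + m(2*(-17))) = 1/(-12541 - 288) = 1/(-12829) = -1/12829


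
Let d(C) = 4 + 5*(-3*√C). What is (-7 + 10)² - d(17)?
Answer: 5 + 15*√17 ≈ 66.847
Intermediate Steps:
d(C) = 4 - 15*√C
(-7 + 10)² - d(17) = (-7 + 10)² - (4 - 15*√17) = 3² + (-4 + 15*√17) = 9 + (-4 + 15*√17) = 5 + 15*√17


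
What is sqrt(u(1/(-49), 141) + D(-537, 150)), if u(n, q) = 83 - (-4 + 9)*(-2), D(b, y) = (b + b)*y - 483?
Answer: I*sqrt(161490) ≈ 401.86*I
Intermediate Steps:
D(b, y) = -483 + 2*b*y (D(b, y) = (2*b)*y - 483 = 2*b*y - 483 = -483 + 2*b*y)
u(n, q) = 93 (u(n, q) = 83 - 5*(-2) = 83 - 1*(-10) = 83 + 10 = 93)
sqrt(u(1/(-49), 141) + D(-537, 150)) = sqrt(93 + (-483 + 2*(-537)*150)) = sqrt(93 + (-483 - 161100)) = sqrt(93 - 161583) = sqrt(-161490) = I*sqrt(161490)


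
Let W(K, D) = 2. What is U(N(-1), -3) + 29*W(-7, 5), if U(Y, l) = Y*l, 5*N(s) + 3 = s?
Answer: 302/5 ≈ 60.400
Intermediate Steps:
N(s) = -⅗ + s/5
U(N(-1), -3) + 29*W(-7, 5) = (-⅗ + (⅕)*(-1))*(-3) + 29*2 = (-⅗ - ⅕)*(-3) + 58 = -⅘*(-3) + 58 = 12/5 + 58 = 302/5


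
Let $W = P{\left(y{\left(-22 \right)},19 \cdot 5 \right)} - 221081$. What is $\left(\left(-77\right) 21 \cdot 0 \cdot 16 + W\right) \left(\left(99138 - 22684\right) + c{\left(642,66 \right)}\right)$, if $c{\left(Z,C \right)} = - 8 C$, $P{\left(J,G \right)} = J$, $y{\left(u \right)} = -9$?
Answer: $-16786479340$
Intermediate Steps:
$W = -221090$ ($W = -9 - 221081 = -221090$)
$\left(\left(-77\right) 21 \cdot 0 \cdot 16 + W\right) \left(\left(99138 - 22684\right) + c{\left(642,66 \right)}\right) = \left(\left(-77\right) 21 \cdot 0 \cdot 16 - 221090\right) \left(\left(99138 - 22684\right) - 528\right) = \left(\left(-1617\right) 0 - 221090\right) \left(76454 - 528\right) = \left(0 - 221090\right) 75926 = \left(-221090\right) 75926 = -16786479340$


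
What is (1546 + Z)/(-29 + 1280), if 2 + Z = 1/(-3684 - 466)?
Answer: 6407599/5191650 ≈ 1.2342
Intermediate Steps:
Z = -8301/4150 (Z = -2 + 1/(-3684 - 466) = -2 + 1/(-4150) = -2 - 1/4150 = -8301/4150 ≈ -2.0002)
(1546 + Z)/(-29 + 1280) = (1546 - 8301/4150)/(-29 + 1280) = (6407599/4150)/1251 = (6407599/4150)*(1/1251) = 6407599/5191650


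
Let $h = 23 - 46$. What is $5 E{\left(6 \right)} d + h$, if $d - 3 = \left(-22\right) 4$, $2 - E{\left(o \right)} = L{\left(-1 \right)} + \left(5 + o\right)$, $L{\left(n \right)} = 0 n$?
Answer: $3802$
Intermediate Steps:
$L{\left(n \right)} = 0$
$E{\left(o \right)} = -3 - o$ ($E{\left(o \right)} = 2 - \left(0 + \left(5 + o\right)\right) = 2 - \left(5 + o\right) = -3 - o$)
$h = -23$ ($h = 23 - 46 = -23$)
$d = -85$ ($d = 3 - 88 = -85$)
$5 E{\left(6 \right)} d + h = 5 \left(-3 - 6\right) \left(-85\right) - 23 = 5 \left(-9\right) \left(-85\right) - 23 = \left(-45\right) \left(-85\right) - 23 = 3825 - 23 = 3802$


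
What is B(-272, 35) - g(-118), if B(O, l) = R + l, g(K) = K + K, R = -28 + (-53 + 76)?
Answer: 266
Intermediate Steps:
R = -5 (R = -28 + 23 = -5)
g(K) = 2*K
B(O, l) = -5 + l
B(-272, 35) - g(-118) = (-5 + 35) - 2*(-118) = 30 - 1*(-236) = 30 + 236 = 266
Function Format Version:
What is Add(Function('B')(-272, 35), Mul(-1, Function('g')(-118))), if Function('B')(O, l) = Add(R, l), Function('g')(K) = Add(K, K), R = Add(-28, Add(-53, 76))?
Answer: 266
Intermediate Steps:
R = -5 (R = Add(-28, 23) = -5)
Function('g')(K) = Mul(2, K)
Function('B')(O, l) = Add(-5, l)
Add(Function('B')(-272, 35), Mul(-1, Function('g')(-118))) = Add(Add(-5, 35), Mul(-1, Mul(2, -118))) = Add(30, Mul(-1, -236)) = Add(30, 236) = 266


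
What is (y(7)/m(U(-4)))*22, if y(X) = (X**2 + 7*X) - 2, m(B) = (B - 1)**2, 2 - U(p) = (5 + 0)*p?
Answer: 704/147 ≈ 4.7891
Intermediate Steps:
U(p) = 2 - 5*p (U(p) = 2 - (5 + 0)*p = 2 - 5*p)
m(B) = (-1 + B)**2
y(X) = -2 + X**2 + 7*X
(y(7)/m(U(-4)))*22 = ((-2 + 7**2 + 7*7)/((-1 + (2 - 5*(-4)))**2))*22 = ((-2 + 49 + 49)/((-1 + (2 + 20))**2))*22 = (96/(-1 + 22)**2)*22 = (96/21**2)*22 = (96/441)*22 = ((1/441)*96)*22 = (32/147)*22 = 704/147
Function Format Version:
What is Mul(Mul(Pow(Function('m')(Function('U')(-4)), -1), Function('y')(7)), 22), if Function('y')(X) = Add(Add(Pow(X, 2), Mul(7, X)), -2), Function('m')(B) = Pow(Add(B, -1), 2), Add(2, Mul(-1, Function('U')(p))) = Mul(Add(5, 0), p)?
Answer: Rational(704, 147) ≈ 4.7891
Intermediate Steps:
Function('U')(p) = Add(2, Mul(-5, p)) (Function('U')(p) = Add(2, Mul(-1, Mul(Add(5, 0), p))) = Add(2, Mul(-1, Mul(5, p))) = Add(2, Mul(-5, p)))
Function('m')(B) = Pow(Add(-1, B), 2)
Function('y')(X) = Add(-2, Pow(X, 2), Mul(7, X))
Mul(Mul(Pow(Function('m')(Function('U')(-4)), -1), Function('y')(7)), 22) = Mul(Mul(Pow(Pow(Add(-1, Add(2, Mul(-5, -4))), 2), -1), Add(-2, Pow(7, 2), Mul(7, 7))), 22) = Mul(Mul(Pow(Pow(Add(-1, Add(2, 20)), 2), -1), Add(-2, 49, 49)), 22) = Mul(Mul(Pow(Pow(Add(-1, 22), 2), -1), 96), 22) = Mul(Mul(Pow(Pow(21, 2), -1), 96), 22) = Mul(Mul(Pow(441, -1), 96), 22) = Mul(Mul(Rational(1, 441), 96), 22) = Mul(Rational(32, 147), 22) = Rational(704, 147)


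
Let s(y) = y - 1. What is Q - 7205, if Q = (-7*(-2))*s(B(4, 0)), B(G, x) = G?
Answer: -7163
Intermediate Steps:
s(y) = -1 + y
Q = 42 (Q = (-7*(-2))*(-1 + 4) = 14*3 = 42)
Q - 7205 = 42 - 7205 = -7163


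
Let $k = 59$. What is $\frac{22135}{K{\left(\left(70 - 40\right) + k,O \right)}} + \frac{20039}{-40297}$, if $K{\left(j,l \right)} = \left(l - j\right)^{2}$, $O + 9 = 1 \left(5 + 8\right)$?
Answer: $\frac{149438464}{58229165} \approx 2.5664$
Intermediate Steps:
$O = 4$ ($O = -9 + 1 \left(5 + 8\right) = -9 + 1 \cdot 13 = -9 + 13 = 4$)
$\frac{22135}{K{\left(\left(70 - 40\right) + k,O \right)}} + \frac{20039}{-40297} = \frac{22135}{\left(\left(\left(70 - 40\right) + 59\right) - 4\right)^{2}} + \frac{20039}{-40297} = \frac{22135}{\left(\left(30 + 59\right) - 4\right)^{2}} + 20039 \left(- \frac{1}{40297}\right) = \frac{22135}{\left(89 - 4\right)^{2}} - \frac{20039}{40297} = \frac{22135}{85^{2}} - \frac{20039}{40297} = \frac{22135}{7225} - \frac{20039}{40297} = 22135 \cdot \frac{1}{7225} - \frac{20039}{40297} = \frac{4427}{1445} - \frac{20039}{40297} = \frac{149438464}{58229165}$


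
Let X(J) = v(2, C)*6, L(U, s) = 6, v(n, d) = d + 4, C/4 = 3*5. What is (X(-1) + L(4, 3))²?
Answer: 152100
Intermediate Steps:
C = 60 (C = 4*(3*5) = 4*15 = 60)
v(n, d) = 4 + d
X(J) = 384 (X(J) = (4 + 60)*6 = 64*6 = 384)
(X(-1) + L(4, 3))² = (384 + 6)² = 390² = 152100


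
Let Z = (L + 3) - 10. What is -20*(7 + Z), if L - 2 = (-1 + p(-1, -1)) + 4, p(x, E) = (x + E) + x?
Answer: -40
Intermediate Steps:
p(x, E) = E + 2*x (p(x, E) = (E + x) + x = E + 2*x)
L = 2 (L = 2 + ((-1 + (-1 + 2*(-1))) + 4) = 2 + ((-1 + (-1 - 2)) + 4) = 2 + ((-1 - 3) + 4) = 2 + (-4 + 4) = 2 + 0 = 2)
Z = -5 (Z = (2 + 3) - 10 = 5 - 10 = -5)
-20*(7 + Z) = -20*(7 - 5) = -20*2 = -40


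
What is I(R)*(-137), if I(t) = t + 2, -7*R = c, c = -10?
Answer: -3288/7 ≈ -469.71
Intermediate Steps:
R = 10/7 (R = -⅐*(-10) = 10/7 ≈ 1.4286)
I(t) = 2 + t
I(R)*(-137) = (2 + 10/7)*(-137) = (24/7)*(-137) = -3288/7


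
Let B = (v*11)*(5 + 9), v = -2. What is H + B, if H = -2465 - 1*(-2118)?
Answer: -655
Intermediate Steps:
H = -347 (H = -2465 + 2118 = -347)
B = -308 (B = (-2*11)*(5 + 9) = -22*14 = -308)
H + B = -347 - 308 = -655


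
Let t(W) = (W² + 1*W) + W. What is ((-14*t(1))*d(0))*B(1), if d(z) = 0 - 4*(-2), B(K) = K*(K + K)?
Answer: -672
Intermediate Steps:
B(K) = 2*K² (B(K) = K*(2*K) = 2*K²)
t(W) = W² + 2*W (t(W) = (W² + W) + W = (W + W²) + W = W² + 2*W)
d(z) = 8 (d(z) = 0 + 8 = 8)
((-14*t(1))*d(0))*B(1) = (-14*(2 + 1)*8)*(2*1²) = (-14*3*8)*(2*1) = (-14*3*8)*2 = -42*8*2 = -336*2 = -672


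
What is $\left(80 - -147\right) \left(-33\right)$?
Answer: $-7491$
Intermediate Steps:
$\left(80 - -147\right) \left(-33\right) = \left(80 + 147\right) \left(-33\right) = 227 \left(-33\right) = -7491$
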